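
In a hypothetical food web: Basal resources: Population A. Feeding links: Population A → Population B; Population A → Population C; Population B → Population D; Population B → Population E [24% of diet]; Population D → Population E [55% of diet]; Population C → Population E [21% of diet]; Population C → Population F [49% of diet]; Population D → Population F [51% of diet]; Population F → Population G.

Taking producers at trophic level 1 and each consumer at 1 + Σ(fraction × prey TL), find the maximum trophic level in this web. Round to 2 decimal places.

4.51

Population B: 1 + 1 = 2
Population C: 1 + 1 = 2
Population D: 1 + 2 = 3
Population E: 1 + (0.24×2 + 0.55×3 + 0.21×2) = 3.55
Population F: 1 + (0.49×2 + 0.51×3) = 3.51
Population G: 1 + 3.51 = 4.51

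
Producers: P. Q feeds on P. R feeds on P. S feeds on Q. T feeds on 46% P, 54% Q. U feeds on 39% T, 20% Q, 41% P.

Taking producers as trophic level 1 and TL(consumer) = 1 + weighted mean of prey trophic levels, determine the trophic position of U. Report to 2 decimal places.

Q: 1 + 1 = 2
R: 1 + 1 = 2
S: 1 + 2 = 3
T: 1 + (0.46×1 + 0.54×2) = 2.54
U: 1 + (0.39×2.54 + 0.2×2 + 0.41×1) = 2.8006

2.80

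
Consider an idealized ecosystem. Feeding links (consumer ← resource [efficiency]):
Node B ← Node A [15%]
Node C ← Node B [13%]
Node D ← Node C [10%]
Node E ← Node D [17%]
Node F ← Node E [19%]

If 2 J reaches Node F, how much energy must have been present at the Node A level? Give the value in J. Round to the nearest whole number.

Cumulative transfer efficiency: 0.15 × 0.13 × 0.1 × 0.17 × 0.19 = 0.000062985
Node A energy = 2 / 0.000062985 = 31754 J

31754 J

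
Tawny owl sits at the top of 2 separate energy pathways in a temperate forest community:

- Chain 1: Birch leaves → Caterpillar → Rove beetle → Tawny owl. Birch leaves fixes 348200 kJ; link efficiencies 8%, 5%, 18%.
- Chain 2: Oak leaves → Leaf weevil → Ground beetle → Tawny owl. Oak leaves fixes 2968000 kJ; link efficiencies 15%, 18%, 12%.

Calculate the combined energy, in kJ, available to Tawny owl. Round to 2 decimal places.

Chain 1: 348200 × 0.08 × 0.05 × 0.18 = 250.704 kJ
Chain 2: 2968000 × 0.15 × 0.18 × 0.12 = 9616.32 kJ
Total at Tawny owl: 250.704 + 9616.32 = 9867.024 kJ

9867.02 kJ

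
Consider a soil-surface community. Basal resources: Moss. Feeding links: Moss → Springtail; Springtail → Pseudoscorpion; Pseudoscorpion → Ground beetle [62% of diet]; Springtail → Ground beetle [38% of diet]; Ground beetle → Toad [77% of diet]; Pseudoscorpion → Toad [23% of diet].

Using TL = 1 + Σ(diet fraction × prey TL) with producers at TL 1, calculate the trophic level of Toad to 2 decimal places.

4.48

Springtail: 1 + 1 = 2
Pseudoscorpion: 1 + 2 = 3
Ground beetle: 1 + (0.62×3 + 0.38×2) = 3.62
Toad: 1 + (0.77×3.62 + 0.23×3) = 4.4774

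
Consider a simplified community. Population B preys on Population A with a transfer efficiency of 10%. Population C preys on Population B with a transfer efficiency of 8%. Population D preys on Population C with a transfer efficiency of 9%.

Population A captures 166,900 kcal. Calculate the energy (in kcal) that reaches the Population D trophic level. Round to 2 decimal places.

Population B: 166900 × 0.1 = 16690 kcal
Population C: 16690 × 0.08 = 1335.2 kcal
Population D: 1335.2 × 0.09 = 120.168 kcal

120.17 kcal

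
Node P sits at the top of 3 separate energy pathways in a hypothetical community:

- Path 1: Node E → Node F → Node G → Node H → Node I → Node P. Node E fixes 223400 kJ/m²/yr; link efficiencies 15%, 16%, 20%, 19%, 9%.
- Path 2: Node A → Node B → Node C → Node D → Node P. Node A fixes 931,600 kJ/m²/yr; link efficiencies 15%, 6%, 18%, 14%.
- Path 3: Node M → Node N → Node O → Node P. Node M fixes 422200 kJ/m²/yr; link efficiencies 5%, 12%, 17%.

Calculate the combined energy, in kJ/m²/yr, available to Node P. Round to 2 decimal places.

660.27 kJ/m²/yr

Path 1: 223400 × 0.15 × 0.16 × 0.2 × 0.19 × 0.09 = 18.336672 kJ/m²/yr
Path 2: 931600 × 0.15 × 0.06 × 0.18 × 0.14 = 211.28688 kJ/m²/yr
Path 3: 422200 × 0.05 × 0.12 × 0.17 = 430.644 kJ/m²/yr
Total at Node P: 18.336672 + 211.28688 + 430.644 = 660.267552 kJ/m²/yr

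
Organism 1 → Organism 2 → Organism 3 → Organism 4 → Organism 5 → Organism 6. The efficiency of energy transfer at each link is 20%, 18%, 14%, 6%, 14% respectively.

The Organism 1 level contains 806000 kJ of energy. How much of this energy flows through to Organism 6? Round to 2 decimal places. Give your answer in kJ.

Organism 2: 806000 × 0.2 = 161200 kJ
Organism 3: 161200 × 0.18 = 29016 kJ
Organism 4: 29016 × 0.14 = 4062.24 kJ
Organism 5: 4062.24 × 0.06 = 243.7344 kJ
Organism 6: 243.7344 × 0.14 = 34.122816 kJ

34.12 kJ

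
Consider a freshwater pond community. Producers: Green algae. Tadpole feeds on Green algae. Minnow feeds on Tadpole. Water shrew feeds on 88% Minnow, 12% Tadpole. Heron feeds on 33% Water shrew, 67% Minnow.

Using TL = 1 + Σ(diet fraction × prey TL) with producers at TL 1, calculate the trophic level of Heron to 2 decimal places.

Tadpole: 1 + 1 = 2
Minnow: 1 + 2 = 3
Water shrew: 1 + (0.88×3 + 0.12×2) = 3.88
Heron: 1 + (0.33×3.88 + 0.67×3) = 4.2904

4.29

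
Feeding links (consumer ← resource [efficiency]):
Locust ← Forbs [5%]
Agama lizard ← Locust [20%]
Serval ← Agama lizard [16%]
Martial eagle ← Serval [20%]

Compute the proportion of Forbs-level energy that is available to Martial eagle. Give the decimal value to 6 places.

Product of link efficiencies: 0.05 × 0.2 × 0.16 × 0.2 = 0.00032

0.000320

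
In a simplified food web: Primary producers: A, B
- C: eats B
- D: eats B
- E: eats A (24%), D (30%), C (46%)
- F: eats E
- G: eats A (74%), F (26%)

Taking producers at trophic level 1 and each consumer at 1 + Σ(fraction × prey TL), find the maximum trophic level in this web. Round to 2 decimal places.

C: 1 + 1 = 2
D: 1 + 1 = 2
E: 1 + (0.24×1 + 0.3×2 + 0.46×2) = 2.76
F: 1 + 2.76 = 3.76
G: 1 + (0.74×1 + 0.26×3.76) = 2.7176

3.76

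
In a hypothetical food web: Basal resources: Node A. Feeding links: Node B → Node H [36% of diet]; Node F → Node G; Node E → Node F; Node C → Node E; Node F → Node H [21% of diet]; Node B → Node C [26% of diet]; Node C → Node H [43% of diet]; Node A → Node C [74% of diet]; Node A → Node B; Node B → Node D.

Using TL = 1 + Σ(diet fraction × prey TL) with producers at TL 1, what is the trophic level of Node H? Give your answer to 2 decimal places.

3.59

Node B: 1 + 1 = 2
Node C: 1 + (0.74×1 + 0.26×2) = 2.26
Node D: 1 + 2 = 3
Node E: 1 + 2.26 = 3.26
Node F: 1 + 3.26 = 4.26
Node G: 1 + 4.26 = 5.26
Node H: 1 + (0.43×2.26 + 0.21×4.26 + 0.36×2) = 3.5864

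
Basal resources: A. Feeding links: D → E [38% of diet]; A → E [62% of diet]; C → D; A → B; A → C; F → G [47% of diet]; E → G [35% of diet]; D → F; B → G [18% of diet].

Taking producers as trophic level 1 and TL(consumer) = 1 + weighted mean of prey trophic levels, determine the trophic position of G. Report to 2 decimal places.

B: 1 + 1 = 2
C: 1 + 1 = 2
D: 1 + 2 = 3
E: 1 + (0.62×1 + 0.38×3) = 2.76
F: 1 + 3 = 4
G: 1 + (0.47×4 + 0.18×2 + 0.35×2.76) = 4.206

4.21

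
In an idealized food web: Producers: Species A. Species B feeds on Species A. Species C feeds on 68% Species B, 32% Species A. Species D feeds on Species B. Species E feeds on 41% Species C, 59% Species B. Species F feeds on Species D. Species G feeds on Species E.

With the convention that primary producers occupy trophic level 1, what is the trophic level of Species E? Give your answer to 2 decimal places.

3.28

Species B: 1 + 1 = 2
Species C: 1 + (0.68×2 + 0.32×1) = 2.68
Species D: 1 + 2 = 3
Species E: 1 + (0.41×2.68 + 0.59×2) = 3.2788
Species F: 1 + 3 = 4
Species G: 1 + 3.2788 = 4.2788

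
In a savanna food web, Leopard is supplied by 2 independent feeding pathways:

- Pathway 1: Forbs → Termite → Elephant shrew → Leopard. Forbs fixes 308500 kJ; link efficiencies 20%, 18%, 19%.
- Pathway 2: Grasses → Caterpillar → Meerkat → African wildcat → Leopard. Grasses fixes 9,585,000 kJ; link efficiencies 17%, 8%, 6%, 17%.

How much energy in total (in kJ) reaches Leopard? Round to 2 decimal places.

3439.77 kJ

Pathway 1: 308500 × 0.2 × 0.18 × 0.19 = 2110.14 kJ
Pathway 2: 9585000 × 0.17 × 0.08 × 0.06 × 0.17 = 1329.6312 kJ
Total at Leopard: 2110.14 + 1329.6312 = 3439.7712 kJ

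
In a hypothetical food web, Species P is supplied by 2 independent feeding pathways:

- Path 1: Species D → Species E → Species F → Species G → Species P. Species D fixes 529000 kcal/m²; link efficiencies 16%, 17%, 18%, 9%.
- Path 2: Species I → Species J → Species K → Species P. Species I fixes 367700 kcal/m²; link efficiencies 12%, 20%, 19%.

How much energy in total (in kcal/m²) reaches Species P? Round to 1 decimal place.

1909.8 kcal/m²

Path 1: 529000 × 0.16 × 0.17 × 0.18 × 0.09 = 233.09856 kcal/m²
Path 2: 367700 × 0.12 × 0.2 × 0.19 = 1676.712 kcal/m²
Total at Species P: 233.09856 + 1676.712 = 1909.81056 kcal/m²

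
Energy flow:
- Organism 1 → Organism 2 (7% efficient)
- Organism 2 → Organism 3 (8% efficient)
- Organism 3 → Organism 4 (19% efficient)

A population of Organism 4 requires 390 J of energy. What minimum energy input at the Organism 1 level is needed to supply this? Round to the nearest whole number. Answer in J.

Cumulative transfer efficiency: 0.07 × 0.08 × 0.19 = 0.001064
Organism 1 energy = 390 / 0.001064 = 366541 J

366541 J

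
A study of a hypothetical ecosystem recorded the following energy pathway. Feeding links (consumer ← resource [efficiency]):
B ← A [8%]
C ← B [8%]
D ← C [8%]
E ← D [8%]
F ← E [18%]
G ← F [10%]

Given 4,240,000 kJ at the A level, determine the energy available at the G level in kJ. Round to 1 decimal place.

3.1 kJ

B: 4240000 × 0.08 = 339200 kJ
C: 339200 × 0.08 = 27136 kJ
D: 27136 × 0.08 = 2170.88 kJ
E: 2170.88 × 0.08 = 173.6704 kJ
F: 173.6704 × 0.18 = 31.260672 kJ
G: 31.260672 × 0.1 = 3.1260672 kJ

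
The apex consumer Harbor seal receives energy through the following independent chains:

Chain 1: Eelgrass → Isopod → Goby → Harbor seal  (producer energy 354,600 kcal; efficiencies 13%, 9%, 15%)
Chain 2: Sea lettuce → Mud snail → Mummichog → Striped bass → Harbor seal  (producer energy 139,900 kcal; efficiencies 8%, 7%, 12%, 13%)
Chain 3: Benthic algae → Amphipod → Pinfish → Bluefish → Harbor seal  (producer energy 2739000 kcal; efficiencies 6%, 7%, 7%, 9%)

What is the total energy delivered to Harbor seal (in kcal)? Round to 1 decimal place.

707.0 kcal

Chain 1: 354600 × 0.13 × 0.09 × 0.15 = 622.323 kcal
Chain 2: 139900 × 0.08 × 0.07 × 0.12 × 0.13 = 12.221664 kcal
Chain 3: 2739000 × 0.06 × 0.07 × 0.07 × 0.09 = 72.47394 kcal
Total at Harbor seal: 622.323 + 12.221664 + 72.47394 = 707.018604 kcal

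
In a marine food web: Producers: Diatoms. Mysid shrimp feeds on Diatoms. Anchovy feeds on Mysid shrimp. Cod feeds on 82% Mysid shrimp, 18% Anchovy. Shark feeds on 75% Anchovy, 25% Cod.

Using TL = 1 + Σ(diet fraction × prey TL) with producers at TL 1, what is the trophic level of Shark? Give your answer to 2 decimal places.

Mysid shrimp: 1 + 1 = 2
Anchovy: 1 + 2 = 3
Cod: 1 + (0.82×2 + 0.18×3) = 3.18
Shark: 1 + (0.75×3 + 0.25×3.18) = 4.045

4.05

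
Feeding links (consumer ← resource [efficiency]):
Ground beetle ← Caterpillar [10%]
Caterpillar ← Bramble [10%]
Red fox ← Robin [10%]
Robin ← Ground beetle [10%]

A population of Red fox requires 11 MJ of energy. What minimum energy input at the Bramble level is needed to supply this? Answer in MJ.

Cumulative transfer efficiency: 0.1 × 0.1 × 0.1 × 0.1 = 0.0001
Bramble energy = 11 / 0.0001 = 110000 MJ

110000 MJ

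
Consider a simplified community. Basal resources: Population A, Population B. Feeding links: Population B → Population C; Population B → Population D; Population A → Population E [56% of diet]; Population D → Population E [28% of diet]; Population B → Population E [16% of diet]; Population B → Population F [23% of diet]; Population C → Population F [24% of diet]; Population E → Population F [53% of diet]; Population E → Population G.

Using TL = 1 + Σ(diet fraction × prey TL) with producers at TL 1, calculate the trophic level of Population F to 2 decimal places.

2.92

Population C: 1 + 1 = 2
Population D: 1 + 1 = 2
Population E: 1 + (0.56×1 + 0.28×2 + 0.16×1) = 2.28
Population F: 1 + (0.23×1 + 0.24×2 + 0.53×2.28) = 2.9184
Population G: 1 + 2.28 = 3.28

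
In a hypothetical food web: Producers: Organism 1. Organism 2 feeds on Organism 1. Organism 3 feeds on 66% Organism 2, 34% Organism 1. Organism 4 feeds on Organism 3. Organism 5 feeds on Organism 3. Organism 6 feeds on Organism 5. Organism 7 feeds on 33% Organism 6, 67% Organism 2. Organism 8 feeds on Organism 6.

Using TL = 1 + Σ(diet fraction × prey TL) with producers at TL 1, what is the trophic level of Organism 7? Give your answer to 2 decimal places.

3.88

Organism 2: 1 + 1 = 2
Organism 3: 1 + (0.66×2 + 0.34×1) = 2.66
Organism 4: 1 + 2.66 = 3.66
Organism 5: 1 + 2.66 = 3.66
Organism 6: 1 + 3.66 = 4.66
Organism 7: 1 + (0.33×4.66 + 0.67×2) = 3.8778
Organism 8: 1 + 4.66 = 5.66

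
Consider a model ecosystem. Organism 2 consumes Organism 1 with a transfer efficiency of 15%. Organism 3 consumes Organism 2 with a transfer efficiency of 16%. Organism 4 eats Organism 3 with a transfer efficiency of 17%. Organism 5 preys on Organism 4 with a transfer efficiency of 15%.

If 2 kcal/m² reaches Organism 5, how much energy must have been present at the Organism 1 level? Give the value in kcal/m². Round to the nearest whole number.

Cumulative transfer efficiency: 0.15 × 0.16 × 0.17 × 0.15 = 0.000612
Organism 1 energy = 2 / 0.000612 = 3268 kcal/m²

3268 kcal/m²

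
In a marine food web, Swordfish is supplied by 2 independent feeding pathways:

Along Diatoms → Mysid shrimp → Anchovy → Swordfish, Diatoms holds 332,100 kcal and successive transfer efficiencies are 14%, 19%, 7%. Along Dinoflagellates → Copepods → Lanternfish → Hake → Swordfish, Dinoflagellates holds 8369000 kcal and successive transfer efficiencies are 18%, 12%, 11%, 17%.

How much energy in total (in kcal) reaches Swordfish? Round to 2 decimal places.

3998.78 kcal

Via Diatoms: 332100 × 0.14 × 0.19 × 0.07 = 618.3702 kcal
Via Dinoflagellates: 8369000 × 0.18 × 0.12 × 0.11 × 0.17 = 3380.40648 kcal
Total at Swordfish: 618.3702 + 3380.40648 = 3998.77668 kcal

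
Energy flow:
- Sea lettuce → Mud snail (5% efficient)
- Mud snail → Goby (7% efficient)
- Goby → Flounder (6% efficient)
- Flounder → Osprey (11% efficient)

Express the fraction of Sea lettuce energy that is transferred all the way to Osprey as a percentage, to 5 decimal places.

0.00231%

Product of link efficiencies: 0.05 × 0.07 × 0.06 × 0.11 = 0.0000231
As a percentage: 0.0000231 × 100 = 0.00231%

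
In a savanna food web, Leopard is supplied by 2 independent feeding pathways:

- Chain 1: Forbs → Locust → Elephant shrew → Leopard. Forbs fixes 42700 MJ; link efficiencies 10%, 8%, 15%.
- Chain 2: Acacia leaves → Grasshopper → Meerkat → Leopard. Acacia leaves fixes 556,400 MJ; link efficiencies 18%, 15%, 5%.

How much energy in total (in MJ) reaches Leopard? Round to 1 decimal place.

802.4 MJ

Chain 1: 42700 × 0.1 × 0.08 × 0.15 = 51.24 MJ
Chain 2: 556400 × 0.18 × 0.15 × 0.05 = 751.14 MJ
Total at Leopard: 51.24 + 751.14 = 802.38 MJ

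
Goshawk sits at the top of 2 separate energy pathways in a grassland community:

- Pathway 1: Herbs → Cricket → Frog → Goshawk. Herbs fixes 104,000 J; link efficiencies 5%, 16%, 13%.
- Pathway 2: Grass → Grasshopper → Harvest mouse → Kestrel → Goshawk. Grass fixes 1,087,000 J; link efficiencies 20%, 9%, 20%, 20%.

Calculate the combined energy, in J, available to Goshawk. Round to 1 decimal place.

Pathway 1: 104000 × 0.05 × 0.16 × 0.13 = 108.16 J
Pathway 2: 1087000 × 0.2 × 0.09 × 0.2 × 0.2 = 782.64 J
Total at Goshawk: 108.16 + 782.64 = 890.8 J

890.8 J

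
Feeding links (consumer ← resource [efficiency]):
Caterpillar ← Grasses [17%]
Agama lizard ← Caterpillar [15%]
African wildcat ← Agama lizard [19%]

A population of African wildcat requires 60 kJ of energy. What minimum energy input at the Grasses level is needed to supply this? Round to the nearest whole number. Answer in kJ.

12384 kJ

Cumulative transfer efficiency: 0.17 × 0.15 × 0.19 = 0.004845
Grasses energy = 60 / 0.004845 = 12384 kJ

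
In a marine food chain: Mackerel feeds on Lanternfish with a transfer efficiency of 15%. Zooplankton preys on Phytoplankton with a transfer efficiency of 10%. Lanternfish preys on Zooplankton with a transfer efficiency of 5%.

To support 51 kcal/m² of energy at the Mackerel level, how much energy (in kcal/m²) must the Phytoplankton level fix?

68000 kcal/m²

Cumulative transfer efficiency: 0.1 × 0.05 × 0.15 = 0.00075
Phytoplankton energy = 51 / 0.00075 = 68000 kcal/m²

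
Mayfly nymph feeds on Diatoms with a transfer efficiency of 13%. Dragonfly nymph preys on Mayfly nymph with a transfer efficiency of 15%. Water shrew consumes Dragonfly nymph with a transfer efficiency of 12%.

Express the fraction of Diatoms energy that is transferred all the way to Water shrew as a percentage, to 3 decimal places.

0.234%

Product of link efficiencies: 0.13 × 0.15 × 0.12 = 0.00234
As a percentage: 0.00234 × 100 = 0.234%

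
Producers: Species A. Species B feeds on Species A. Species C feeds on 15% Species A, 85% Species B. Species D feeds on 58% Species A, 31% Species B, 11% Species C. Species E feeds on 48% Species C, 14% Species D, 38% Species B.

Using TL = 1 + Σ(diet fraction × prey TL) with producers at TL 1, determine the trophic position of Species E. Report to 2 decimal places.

3.48

Species B: 1 + 1 = 2
Species C: 1 + (0.15×1 + 0.85×2) = 2.85
Species D: 1 + (0.58×1 + 0.31×2 + 0.11×2.85) = 2.5135
Species E: 1 + (0.48×2.85 + 0.14×2.5135 + 0.38×2) = 3.47989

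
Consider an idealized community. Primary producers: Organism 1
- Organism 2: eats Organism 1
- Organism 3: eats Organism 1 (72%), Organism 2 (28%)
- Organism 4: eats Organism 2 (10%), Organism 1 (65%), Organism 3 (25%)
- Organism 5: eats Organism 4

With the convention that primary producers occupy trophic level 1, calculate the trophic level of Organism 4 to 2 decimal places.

Organism 2: 1 + 1 = 2
Organism 3: 1 + (0.72×1 + 0.28×2) = 2.28
Organism 4: 1 + (0.1×2 + 0.65×1 + 0.25×2.28) = 2.42
Organism 5: 1 + 2.42 = 3.42

2.42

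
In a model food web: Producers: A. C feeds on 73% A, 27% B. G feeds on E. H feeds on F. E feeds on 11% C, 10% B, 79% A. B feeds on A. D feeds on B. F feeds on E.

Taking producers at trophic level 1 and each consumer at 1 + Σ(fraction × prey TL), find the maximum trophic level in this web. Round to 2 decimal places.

4.24

B: 1 + 1 = 2
C: 1 + (0.73×1 + 0.27×2) = 2.27
D: 1 + 2 = 3
E: 1 + (0.11×2.27 + 0.1×2 + 0.79×1) = 2.2397
F: 1 + 2.2397 = 3.2397
G: 1 + 2.2397 = 3.2397
H: 1 + 3.2397 = 4.2397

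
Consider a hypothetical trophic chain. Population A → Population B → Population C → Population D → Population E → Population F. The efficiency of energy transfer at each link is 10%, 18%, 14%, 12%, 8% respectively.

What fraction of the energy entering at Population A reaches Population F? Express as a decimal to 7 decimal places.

0.0000242

Product of link efficiencies: 0.1 × 0.18 × 0.14 × 0.12 × 0.08 = 0.000024192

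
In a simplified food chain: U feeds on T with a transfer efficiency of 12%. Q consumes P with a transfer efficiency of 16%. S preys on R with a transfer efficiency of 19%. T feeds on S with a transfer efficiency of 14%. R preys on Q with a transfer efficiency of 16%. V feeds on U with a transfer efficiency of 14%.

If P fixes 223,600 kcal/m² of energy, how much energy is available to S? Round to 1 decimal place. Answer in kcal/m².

1087.6 kcal/m²

Q: 223600 × 0.16 = 35776 kcal/m²
R: 35776 × 0.16 = 5724.16 kcal/m²
S: 5724.16 × 0.19 = 1087.5904 kcal/m²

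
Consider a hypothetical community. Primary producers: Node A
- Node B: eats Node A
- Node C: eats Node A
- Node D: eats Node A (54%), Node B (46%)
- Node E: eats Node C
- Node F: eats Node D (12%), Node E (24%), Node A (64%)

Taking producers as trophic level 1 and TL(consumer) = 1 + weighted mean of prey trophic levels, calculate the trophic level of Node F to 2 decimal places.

2.66

Node B: 1 + 1 = 2
Node C: 1 + 1 = 2
Node D: 1 + (0.54×1 + 0.46×2) = 2.46
Node E: 1 + 2 = 3
Node F: 1 + (0.12×2.46 + 0.24×3 + 0.64×1) = 2.6552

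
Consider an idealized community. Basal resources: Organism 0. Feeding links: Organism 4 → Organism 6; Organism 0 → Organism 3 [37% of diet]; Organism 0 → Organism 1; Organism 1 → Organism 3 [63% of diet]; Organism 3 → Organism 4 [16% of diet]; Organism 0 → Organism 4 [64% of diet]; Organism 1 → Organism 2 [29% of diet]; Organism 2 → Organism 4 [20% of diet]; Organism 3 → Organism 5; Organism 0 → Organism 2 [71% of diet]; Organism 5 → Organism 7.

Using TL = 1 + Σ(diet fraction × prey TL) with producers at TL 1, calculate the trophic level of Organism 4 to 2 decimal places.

2.52

Organism 1: 1 + 1 = 2
Organism 2: 1 + (0.71×1 + 0.29×2) = 2.29
Organism 3: 1 + (0.37×1 + 0.63×2) = 2.63
Organism 4: 1 + (0.2×2.29 + 0.64×1 + 0.16×2.63) = 2.5188
Organism 5: 1 + 2.63 = 3.63
Organism 6: 1 + 2.5188 = 3.5188
Organism 7: 1 + 3.63 = 4.63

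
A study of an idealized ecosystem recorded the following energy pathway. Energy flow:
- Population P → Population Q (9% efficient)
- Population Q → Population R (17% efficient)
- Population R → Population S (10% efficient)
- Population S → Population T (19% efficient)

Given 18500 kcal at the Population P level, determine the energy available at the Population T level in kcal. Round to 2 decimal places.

5.38 kcal

Population Q: 18500 × 0.09 = 1665 kcal
Population R: 1665 × 0.17 = 283.05 kcal
Population S: 283.05 × 0.1 = 28.305 kcal
Population T: 28.305 × 0.19 = 5.37795 kcal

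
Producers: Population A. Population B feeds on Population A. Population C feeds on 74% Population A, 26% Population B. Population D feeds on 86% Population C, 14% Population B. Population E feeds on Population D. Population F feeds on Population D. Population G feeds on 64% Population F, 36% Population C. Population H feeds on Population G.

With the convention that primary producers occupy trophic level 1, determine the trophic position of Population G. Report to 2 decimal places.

4.52

Population B: 1 + 1 = 2
Population C: 1 + (0.74×1 + 0.26×2) = 2.26
Population D: 1 + (0.86×2.26 + 0.14×2) = 3.2236
Population E: 1 + 3.2236 = 4.2236
Population F: 1 + 3.2236 = 4.2236
Population G: 1 + (0.64×4.2236 + 0.36×2.26) = 4.516704
Population H: 1 + 4.516704 = 5.516704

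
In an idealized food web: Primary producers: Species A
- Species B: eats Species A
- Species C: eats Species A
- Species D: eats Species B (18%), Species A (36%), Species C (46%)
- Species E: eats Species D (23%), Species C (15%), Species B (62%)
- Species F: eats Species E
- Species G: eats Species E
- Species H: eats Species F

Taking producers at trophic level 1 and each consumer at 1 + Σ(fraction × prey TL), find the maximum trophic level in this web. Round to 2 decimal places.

5.15

Species B: 1 + 1 = 2
Species C: 1 + 1 = 2
Species D: 1 + (0.18×2 + 0.36×1 + 0.46×2) = 2.64
Species E: 1 + (0.23×2.64 + 0.15×2 + 0.62×2) = 3.1472
Species F: 1 + 3.1472 = 4.1472
Species G: 1 + 3.1472 = 4.1472
Species H: 1 + 4.1472 = 5.1472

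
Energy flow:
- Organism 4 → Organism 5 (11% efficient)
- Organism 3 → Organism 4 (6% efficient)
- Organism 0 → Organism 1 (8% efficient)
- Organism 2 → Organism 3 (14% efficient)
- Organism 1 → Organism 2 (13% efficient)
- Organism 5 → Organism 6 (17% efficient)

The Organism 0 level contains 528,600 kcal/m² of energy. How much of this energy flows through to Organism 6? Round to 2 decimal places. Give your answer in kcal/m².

0.86 kcal/m²

Organism 1: 528600 × 0.08 = 42288 kcal/m²
Organism 2: 42288 × 0.13 = 5497.44 kcal/m²
Organism 3: 5497.44 × 0.14 = 769.6416 kcal/m²
Organism 4: 769.6416 × 0.06 = 46.178496 kcal/m²
Organism 5: 46.178496 × 0.11 = 5.07963456 kcal/m²
Organism 6: 5.07963456 × 0.17 = 0.8635378752 kcal/m²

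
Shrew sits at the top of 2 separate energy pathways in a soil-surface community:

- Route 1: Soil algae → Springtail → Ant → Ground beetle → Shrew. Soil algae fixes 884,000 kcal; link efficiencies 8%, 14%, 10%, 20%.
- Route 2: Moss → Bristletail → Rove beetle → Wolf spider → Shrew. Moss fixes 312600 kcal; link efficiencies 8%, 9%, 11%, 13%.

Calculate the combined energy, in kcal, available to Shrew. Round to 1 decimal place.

Route 1: 884000 × 0.08 × 0.14 × 0.1 × 0.2 = 198.016 kcal
Route 2: 312600 × 0.08 × 0.09 × 0.11 × 0.13 = 32.185296 kcal
Total at Shrew: 198.016 + 32.185296 = 230.201296 kcal

230.2 kcal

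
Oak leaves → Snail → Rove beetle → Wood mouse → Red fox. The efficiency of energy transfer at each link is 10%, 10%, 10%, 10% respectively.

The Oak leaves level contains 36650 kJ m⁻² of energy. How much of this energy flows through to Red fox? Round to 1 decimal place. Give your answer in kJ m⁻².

3.7 kJ m⁻²

Snail: 36650 × 0.1 = 3665 kJ m⁻²
Rove beetle: 3665 × 0.1 = 366.5 kJ m⁻²
Wood mouse: 366.5 × 0.1 = 36.65 kJ m⁻²
Red fox: 36.65 × 0.1 = 3.665 kJ m⁻²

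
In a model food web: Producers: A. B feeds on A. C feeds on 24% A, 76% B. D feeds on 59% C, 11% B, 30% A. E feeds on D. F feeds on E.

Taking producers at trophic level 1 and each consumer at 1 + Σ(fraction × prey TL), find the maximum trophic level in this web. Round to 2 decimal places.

B: 1 + 1 = 2
C: 1 + (0.24×1 + 0.76×2) = 2.76
D: 1 + (0.59×2.76 + 0.11×2 + 0.3×1) = 3.1484
E: 1 + 3.1484 = 4.1484
F: 1 + 4.1484 = 5.1484

5.15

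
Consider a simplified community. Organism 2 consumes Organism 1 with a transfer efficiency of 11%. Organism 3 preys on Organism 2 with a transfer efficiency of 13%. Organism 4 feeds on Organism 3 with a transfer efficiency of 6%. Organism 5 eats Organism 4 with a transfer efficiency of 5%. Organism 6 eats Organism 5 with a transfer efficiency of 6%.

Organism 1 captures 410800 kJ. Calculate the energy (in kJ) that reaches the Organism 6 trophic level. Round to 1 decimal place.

Organism 2: 410800 × 0.11 = 45188 kJ
Organism 3: 45188 × 0.13 = 5874.44 kJ
Organism 4: 5874.44 × 0.06 = 352.4664 kJ
Organism 5: 352.4664 × 0.05 = 17.62332 kJ
Organism 6: 17.62332 × 0.06 = 1.0573992 kJ

1.1 kJ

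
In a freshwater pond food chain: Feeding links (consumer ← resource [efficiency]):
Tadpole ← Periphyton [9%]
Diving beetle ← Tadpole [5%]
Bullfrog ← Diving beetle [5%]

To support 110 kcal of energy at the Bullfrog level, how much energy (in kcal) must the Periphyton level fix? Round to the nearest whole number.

488889 kcal

Cumulative transfer efficiency: 0.09 × 0.05 × 0.05 = 0.000225
Periphyton energy = 110 / 0.000225 = 488889 kcal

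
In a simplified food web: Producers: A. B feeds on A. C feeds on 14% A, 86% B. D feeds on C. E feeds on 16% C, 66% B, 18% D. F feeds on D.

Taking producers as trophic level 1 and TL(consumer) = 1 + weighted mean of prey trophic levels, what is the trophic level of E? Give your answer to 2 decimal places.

B: 1 + 1 = 2
C: 1 + (0.14×1 + 0.86×2) = 2.86
D: 1 + 2.86 = 3.86
E: 1 + (0.16×2.86 + 0.66×2 + 0.18×3.86) = 3.4724
F: 1 + 3.86 = 4.86

3.47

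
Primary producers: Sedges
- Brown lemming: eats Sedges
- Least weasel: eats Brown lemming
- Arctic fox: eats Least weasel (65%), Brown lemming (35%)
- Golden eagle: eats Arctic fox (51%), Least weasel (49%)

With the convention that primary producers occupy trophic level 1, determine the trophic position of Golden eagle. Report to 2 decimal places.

Brown lemming: 1 + 1 = 2
Least weasel: 1 + 2 = 3
Arctic fox: 1 + (0.65×3 + 0.35×2) = 3.65
Golden eagle: 1 + (0.51×3.65 + 0.49×3) = 4.3315

4.33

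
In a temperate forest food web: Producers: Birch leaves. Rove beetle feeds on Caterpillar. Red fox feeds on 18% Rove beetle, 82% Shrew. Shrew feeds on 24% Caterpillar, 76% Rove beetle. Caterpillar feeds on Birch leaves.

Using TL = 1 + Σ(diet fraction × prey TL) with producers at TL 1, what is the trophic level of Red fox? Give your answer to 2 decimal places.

4.62

Caterpillar: 1 + 1 = 2
Rove beetle: 1 + 2 = 3
Shrew: 1 + (0.24×2 + 0.76×3) = 3.76
Red fox: 1 + (0.18×3 + 0.82×3.76) = 4.6232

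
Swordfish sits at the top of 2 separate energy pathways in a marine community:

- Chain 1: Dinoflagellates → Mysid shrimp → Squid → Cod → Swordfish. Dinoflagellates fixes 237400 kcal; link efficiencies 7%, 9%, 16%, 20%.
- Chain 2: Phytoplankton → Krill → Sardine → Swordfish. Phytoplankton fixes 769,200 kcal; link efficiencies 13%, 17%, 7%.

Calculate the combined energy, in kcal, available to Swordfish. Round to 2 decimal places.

Chain 1: 237400 × 0.07 × 0.09 × 0.16 × 0.2 = 47.85984 kcal
Chain 2: 769200 × 0.13 × 0.17 × 0.07 = 1189.9524 kcal
Total at Swordfish: 47.85984 + 1189.9524 = 1237.81224 kcal

1237.81 kcal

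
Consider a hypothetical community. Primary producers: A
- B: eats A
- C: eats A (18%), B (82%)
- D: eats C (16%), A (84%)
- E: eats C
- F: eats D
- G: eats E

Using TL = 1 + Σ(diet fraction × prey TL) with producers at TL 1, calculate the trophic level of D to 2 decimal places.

B: 1 + 1 = 2
C: 1 + (0.18×1 + 0.82×2) = 2.82
D: 1 + (0.16×2.82 + 0.84×1) = 2.2912
E: 1 + 2.82 = 3.82
F: 1 + 2.2912 = 3.2912
G: 1 + 3.82 = 4.82

2.29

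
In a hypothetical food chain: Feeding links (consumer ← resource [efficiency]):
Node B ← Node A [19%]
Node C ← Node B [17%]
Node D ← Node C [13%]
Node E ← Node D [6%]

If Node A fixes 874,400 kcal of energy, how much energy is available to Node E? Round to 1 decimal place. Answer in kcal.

220.3 kcal

Node B: 874400 × 0.19 = 166136 kcal
Node C: 166136 × 0.17 = 28243.12 kcal
Node D: 28243.12 × 0.13 = 3671.6056 kcal
Node E: 3671.6056 × 0.06 = 220.296336 kcal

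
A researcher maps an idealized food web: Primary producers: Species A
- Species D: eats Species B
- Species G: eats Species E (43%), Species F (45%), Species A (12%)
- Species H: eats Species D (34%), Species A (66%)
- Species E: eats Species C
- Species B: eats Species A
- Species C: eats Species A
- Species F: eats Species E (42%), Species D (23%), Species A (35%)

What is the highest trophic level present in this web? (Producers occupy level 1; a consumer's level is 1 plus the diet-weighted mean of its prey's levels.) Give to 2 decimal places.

3.90

Species B: 1 + 1 = 2
Species C: 1 + 1 = 2
Species D: 1 + 2 = 3
Species E: 1 + 2 = 3
Species F: 1 + (0.42×3 + 0.23×3 + 0.35×1) = 3.3
Species G: 1 + (0.43×3 + 0.45×3.3 + 0.12×1) = 3.895
Species H: 1 + (0.34×3 + 0.66×1) = 2.68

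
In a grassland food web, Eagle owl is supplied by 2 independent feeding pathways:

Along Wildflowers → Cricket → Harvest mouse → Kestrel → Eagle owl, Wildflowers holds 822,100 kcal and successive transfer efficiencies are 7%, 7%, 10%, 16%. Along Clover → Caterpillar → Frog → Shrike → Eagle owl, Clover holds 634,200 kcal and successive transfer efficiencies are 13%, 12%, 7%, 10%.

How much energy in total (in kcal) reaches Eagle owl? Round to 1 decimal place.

133.7 kcal

Via Wildflowers: 822100 × 0.07 × 0.07 × 0.1 × 0.16 = 64.45264 kcal
Via Clover: 634200 × 0.13 × 0.12 × 0.07 × 0.1 = 69.25464 kcal
Total at Eagle owl: 64.45264 + 69.25464 = 133.70728 kcal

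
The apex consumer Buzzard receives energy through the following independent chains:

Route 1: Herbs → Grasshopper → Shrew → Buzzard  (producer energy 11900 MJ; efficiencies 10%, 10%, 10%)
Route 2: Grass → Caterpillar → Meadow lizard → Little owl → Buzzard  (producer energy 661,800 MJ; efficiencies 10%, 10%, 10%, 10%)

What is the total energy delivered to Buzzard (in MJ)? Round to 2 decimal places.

78.08 MJ

Route 1: 11900 × 0.1 × 0.1 × 0.1 = 11.9 MJ
Route 2: 661800 × 0.1 × 0.1 × 0.1 × 0.1 = 66.18 MJ
Total at Buzzard: 11.9 + 66.18 = 78.08 MJ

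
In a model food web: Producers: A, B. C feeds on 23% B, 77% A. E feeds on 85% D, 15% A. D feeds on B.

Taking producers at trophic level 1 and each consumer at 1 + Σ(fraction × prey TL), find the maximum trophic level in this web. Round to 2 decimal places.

2.85

C: 1 + (0.23×1 + 0.77×1) = 2
D: 1 + 1 = 2
E: 1 + (0.85×2 + 0.15×1) = 2.85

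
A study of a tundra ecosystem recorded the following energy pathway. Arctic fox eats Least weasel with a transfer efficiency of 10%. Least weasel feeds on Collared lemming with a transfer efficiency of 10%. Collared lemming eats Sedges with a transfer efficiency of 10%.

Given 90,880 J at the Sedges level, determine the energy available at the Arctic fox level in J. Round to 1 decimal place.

Collared lemming: 90880 × 0.1 = 9088 J
Least weasel: 9088 × 0.1 = 908.8 J
Arctic fox: 908.8 × 0.1 = 90.88 J

90.9 J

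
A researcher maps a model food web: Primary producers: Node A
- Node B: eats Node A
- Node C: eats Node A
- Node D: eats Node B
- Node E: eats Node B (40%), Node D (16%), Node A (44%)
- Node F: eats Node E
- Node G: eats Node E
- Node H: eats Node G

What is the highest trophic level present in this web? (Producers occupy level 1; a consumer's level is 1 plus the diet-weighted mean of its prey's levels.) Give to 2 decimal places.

4.72

Node B: 1 + 1 = 2
Node C: 1 + 1 = 2
Node D: 1 + 2 = 3
Node E: 1 + (0.4×2 + 0.16×3 + 0.44×1) = 2.72
Node F: 1 + 2.72 = 3.72
Node G: 1 + 2.72 = 3.72
Node H: 1 + 3.72 = 4.72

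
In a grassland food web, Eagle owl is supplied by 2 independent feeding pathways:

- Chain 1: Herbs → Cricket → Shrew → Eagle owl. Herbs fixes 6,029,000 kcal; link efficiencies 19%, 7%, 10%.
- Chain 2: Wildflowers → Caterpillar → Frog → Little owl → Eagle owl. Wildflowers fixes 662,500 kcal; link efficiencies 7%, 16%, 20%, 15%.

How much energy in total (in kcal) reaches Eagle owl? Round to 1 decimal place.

Chain 1: 6029000 × 0.19 × 0.07 × 0.1 = 8018.57 kcal
Chain 2: 662500 × 0.07 × 0.16 × 0.2 × 0.15 = 222.6 kcal
Total at Eagle owl: 8018.57 + 222.6 = 8241.17 kcal

8241.2 kcal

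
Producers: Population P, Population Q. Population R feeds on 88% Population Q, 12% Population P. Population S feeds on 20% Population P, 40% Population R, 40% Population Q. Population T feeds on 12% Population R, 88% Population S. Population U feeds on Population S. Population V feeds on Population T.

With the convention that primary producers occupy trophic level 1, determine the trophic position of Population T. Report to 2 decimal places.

Population R: 1 + (0.88×1 + 0.12×1) = 2
Population S: 1 + (0.2×1 + 0.4×2 + 0.4×1) = 2.4
Population T: 1 + (0.12×2 + 0.88×2.4) = 3.352
Population U: 1 + 2.4 = 3.4
Population V: 1 + 3.352 = 4.352

3.35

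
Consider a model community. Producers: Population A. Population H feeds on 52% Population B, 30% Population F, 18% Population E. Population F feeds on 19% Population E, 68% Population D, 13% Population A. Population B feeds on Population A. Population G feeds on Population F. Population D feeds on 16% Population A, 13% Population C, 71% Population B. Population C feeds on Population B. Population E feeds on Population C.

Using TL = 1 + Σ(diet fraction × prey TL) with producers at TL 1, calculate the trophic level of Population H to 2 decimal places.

3.93

Population B: 1 + 1 = 2
Population C: 1 + 2 = 3
Population D: 1 + (0.16×1 + 0.13×3 + 0.71×2) = 2.97
Population E: 1 + 3 = 4
Population F: 1 + (0.19×4 + 0.68×2.97 + 0.13×1) = 3.9096
Population G: 1 + 3.9096 = 4.9096
Population H: 1 + (0.52×2 + 0.3×3.9096 + 0.18×4) = 3.93288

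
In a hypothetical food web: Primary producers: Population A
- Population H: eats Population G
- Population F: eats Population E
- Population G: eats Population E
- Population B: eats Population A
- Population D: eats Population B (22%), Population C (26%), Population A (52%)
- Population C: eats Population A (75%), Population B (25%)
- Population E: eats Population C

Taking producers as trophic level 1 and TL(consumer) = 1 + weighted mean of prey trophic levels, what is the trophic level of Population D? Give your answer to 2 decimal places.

Population B: 1 + 1 = 2
Population C: 1 + (0.75×1 + 0.25×2) = 2.25
Population D: 1 + (0.22×2 + 0.26×2.25 + 0.52×1) = 2.545
Population E: 1 + 2.25 = 3.25
Population F: 1 + 3.25 = 4.25
Population G: 1 + 3.25 = 4.25
Population H: 1 + 4.25 = 5.25

2.55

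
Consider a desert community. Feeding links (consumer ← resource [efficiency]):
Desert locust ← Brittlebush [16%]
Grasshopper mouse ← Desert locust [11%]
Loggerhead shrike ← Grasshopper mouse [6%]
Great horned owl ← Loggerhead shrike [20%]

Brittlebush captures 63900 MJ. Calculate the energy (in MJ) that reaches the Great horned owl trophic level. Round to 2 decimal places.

13.50 MJ

Desert locust: 63900 × 0.16 = 10224 MJ
Grasshopper mouse: 10224 × 0.11 = 1124.64 MJ
Loggerhead shrike: 1124.64 × 0.06 = 67.4784 MJ
Great horned owl: 67.4784 × 0.2 = 13.49568 MJ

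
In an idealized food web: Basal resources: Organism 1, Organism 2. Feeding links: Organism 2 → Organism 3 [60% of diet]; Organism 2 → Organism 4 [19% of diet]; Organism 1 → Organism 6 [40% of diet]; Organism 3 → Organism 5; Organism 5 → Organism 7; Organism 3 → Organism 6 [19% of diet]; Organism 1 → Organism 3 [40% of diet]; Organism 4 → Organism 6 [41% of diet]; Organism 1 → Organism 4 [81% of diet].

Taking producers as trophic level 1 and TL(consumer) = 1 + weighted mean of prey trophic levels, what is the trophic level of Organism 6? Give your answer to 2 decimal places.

Organism 3: 1 + (0.6×1 + 0.4×1) = 2
Organism 4: 1 + (0.81×1 + 0.19×1) = 2
Organism 5: 1 + 2 = 3
Organism 6: 1 + (0.4×1 + 0.41×2 + 0.19×2) = 2.6
Organism 7: 1 + 3 = 4

2.60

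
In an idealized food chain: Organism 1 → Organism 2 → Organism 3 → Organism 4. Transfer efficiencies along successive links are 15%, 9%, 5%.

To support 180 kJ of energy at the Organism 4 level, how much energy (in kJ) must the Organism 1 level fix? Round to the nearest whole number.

Cumulative transfer efficiency: 0.15 × 0.09 × 0.05 = 0.000675
Organism 1 energy = 180 / 0.000675 = 266667 kJ

266667 kJ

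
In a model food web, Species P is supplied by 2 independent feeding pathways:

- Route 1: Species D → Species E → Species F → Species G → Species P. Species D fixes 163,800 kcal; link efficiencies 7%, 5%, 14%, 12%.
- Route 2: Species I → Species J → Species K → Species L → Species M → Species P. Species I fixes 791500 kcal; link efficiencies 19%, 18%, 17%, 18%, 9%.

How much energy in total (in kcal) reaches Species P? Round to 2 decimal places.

84.18 kcal

Route 1: 163800 × 0.07 × 0.05 × 0.14 × 0.12 = 9.63144 kcal
Route 2: 791500 × 0.19 × 0.18 × 0.17 × 0.18 × 0.09 = 74.5488522 kcal
Total at Species P: 9.63144 + 74.5488522 = 84.1802922 kcal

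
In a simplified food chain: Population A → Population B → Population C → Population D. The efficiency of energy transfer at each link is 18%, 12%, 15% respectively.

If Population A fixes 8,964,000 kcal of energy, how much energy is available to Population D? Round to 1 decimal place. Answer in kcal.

29043.4 kcal

Population B: 8964000 × 0.18 = 1613520 kcal
Population C: 1613520 × 0.12 = 193622.4 kcal
Population D: 193622.4 × 0.15 = 29043.36 kcal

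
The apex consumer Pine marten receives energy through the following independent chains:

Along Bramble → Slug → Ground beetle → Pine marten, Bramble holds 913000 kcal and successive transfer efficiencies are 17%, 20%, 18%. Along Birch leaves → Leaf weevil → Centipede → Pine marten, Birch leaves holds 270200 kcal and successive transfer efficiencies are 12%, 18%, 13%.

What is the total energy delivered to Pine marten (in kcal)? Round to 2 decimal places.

6346.28 kcal

Via Bramble: 913000 × 0.17 × 0.2 × 0.18 = 5587.56 kcal
Via Birch leaves: 270200 × 0.12 × 0.18 × 0.13 = 758.7216 kcal
Total at Pine marten: 5587.56 + 758.7216 = 6346.2816 kcal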